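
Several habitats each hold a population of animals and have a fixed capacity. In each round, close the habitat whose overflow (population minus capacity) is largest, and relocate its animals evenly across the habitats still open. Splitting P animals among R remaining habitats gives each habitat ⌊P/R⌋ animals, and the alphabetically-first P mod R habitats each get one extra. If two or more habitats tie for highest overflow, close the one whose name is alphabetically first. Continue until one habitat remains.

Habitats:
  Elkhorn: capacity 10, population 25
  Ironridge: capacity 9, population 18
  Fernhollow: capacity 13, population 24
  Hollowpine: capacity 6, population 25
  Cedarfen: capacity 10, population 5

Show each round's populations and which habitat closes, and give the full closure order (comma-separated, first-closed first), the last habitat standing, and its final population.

Round 1: Cedarfen=5 Elkhorn=25 Fernhollow=24 Hollowpine=25 Ironridge=18 → close Hollowpine (overflow 19)
  25÷4 = 6 each, +1 to first 1
Round 2: Cedarfen=12 Elkhorn=31 Fernhollow=30 Ironridge=24 → close Elkhorn (overflow 21)
  31÷3 = 10 each, +1 to first 1
Round 3: Cedarfen=23 Fernhollow=40 Ironridge=34 → close Fernhollow (overflow 27)
  40÷2 = 20 each, +1 to first 0
Round 4: Cedarfen=43 Ironridge=54 → close Ironridge (overflow 45)
  54÷1 = 54 each, +1 to first 0

Closure order: Hollowpine, Elkhorn, Fernhollow, Ironridge
Last habitat: Cedarfen with 97 animals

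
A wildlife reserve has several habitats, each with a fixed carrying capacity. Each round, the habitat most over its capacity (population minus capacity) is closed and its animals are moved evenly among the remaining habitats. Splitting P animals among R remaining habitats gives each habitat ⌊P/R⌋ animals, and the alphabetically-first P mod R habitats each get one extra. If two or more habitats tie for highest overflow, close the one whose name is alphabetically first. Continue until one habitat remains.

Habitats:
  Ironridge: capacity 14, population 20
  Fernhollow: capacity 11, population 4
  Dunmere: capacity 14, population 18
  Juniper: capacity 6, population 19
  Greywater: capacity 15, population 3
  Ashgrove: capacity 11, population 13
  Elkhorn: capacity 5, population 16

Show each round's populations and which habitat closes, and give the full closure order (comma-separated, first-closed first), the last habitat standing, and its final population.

Closure order: Juniper, Elkhorn, Ironridge, Dunmere, Ashgrove, Fernhollow
Last habitat: Greywater with 93 animals

Round 1: Ashgrove=13 Dunmere=18 Elkhorn=16 Fernhollow=4 Greywater=3 Ironridge=20 Juniper=19 → close Juniper (overflow 13)
  19÷6 = 3 each, +1 to first 1
Round 2: Ashgrove=17 Dunmere=21 Elkhorn=19 Fernhollow=7 Greywater=6 Ironridge=23 → close Elkhorn (overflow 14)
  19÷5 = 3 each, +1 to first 4
Round 3: Ashgrove=21 Dunmere=25 Fernhollow=11 Greywater=10 Ironridge=26 → close Ironridge (overflow 12)
  26÷4 = 6 each, +1 to first 2
Round 4: Ashgrove=28 Dunmere=32 Fernhollow=17 Greywater=16 → close Dunmere (overflow 18)
  32÷3 = 10 each, +1 to first 2
Round 5: Ashgrove=39 Fernhollow=28 Greywater=26 → close Ashgrove (overflow 28)
  39÷2 = 19 each, +1 to first 1
Round 6: Fernhollow=48 Greywater=45 → close Fernhollow (overflow 37)
  48÷1 = 48 each, +1 to first 0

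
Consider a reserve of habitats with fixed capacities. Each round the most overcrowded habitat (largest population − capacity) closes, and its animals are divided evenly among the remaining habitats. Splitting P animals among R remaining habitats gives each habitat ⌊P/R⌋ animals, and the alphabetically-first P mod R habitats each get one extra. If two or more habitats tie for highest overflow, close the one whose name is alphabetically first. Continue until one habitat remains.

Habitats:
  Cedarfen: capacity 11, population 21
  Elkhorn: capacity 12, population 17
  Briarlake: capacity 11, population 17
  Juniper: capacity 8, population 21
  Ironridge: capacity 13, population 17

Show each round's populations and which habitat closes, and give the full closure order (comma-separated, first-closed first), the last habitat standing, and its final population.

Round 1: Briarlake=17 Cedarfen=21 Elkhorn=17 Ironridge=17 Juniper=21 → close Juniper (overflow 13)
  21÷4 = 5 each, +1 to first 1
Round 2: Briarlake=23 Cedarfen=26 Elkhorn=22 Ironridge=22 → close Cedarfen (overflow 15)
  26÷3 = 8 each, +1 to first 2
Round 3: Briarlake=32 Elkhorn=31 Ironridge=30 → close Briarlake (overflow 21)
  32÷2 = 16 each, +1 to first 0
Round 4: Elkhorn=47 Ironridge=46 → close Elkhorn (overflow 35)
  47÷1 = 47 each, +1 to first 0

Closure order: Juniper, Cedarfen, Briarlake, Elkhorn
Last habitat: Ironridge with 93 animals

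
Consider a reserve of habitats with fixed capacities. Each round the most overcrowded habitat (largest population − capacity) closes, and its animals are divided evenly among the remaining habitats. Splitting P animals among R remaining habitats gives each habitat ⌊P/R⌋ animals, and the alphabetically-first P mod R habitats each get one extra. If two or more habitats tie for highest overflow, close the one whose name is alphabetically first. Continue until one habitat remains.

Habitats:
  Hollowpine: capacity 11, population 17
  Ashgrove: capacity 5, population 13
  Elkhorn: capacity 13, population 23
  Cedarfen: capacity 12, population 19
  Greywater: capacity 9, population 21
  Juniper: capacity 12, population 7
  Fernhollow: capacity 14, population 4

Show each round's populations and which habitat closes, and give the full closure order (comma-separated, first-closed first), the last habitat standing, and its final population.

Closure order: Greywater, Elkhorn, Ashgrove, Cedarfen, Hollowpine, Juniper
Last habitat: Fernhollow with 104 animals

Round 1: Ashgrove=13 Cedarfen=19 Elkhorn=23 Fernhollow=4 Greywater=21 Hollowpine=17 Juniper=7 → close Greywater (overflow 12)
  21÷6 = 3 each, +1 to first 3
Round 2: Ashgrove=17 Cedarfen=23 Elkhorn=27 Fernhollow=7 Hollowpine=20 Juniper=10 → close Elkhorn (overflow 14)
  27÷5 = 5 each, +1 to first 2
Round 3: Ashgrove=23 Cedarfen=29 Fernhollow=12 Hollowpine=25 Juniper=15 → close Ashgrove (overflow 18)
  23÷4 = 5 each, +1 to first 3
Round 4: Cedarfen=35 Fernhollow=18 Hollowpine=31 Juniper=20 → close Cedarfen (overflow 23)
  35÷3 = 11 each, +1 to first 2
Round 5: Fernhollow=30 Hollowpine=43 Juniper=31 → close Hollowpine (overflow 32)
  43÷2 = 21 each, +1 to first 1
Round 6: Fernhollow=52 Juniper=52 → close Juniper (overflow 40)
  52÷1 = 52 each, +1 to first 0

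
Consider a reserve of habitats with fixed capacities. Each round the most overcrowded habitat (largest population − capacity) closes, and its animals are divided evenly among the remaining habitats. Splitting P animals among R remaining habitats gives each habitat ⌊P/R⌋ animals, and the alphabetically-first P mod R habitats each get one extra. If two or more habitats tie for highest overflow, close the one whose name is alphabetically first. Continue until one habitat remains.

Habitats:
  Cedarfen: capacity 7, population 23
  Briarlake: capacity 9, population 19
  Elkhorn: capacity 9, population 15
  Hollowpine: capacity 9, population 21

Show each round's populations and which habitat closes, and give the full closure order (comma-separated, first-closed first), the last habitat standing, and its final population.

Round 1: Briarlake=19 Cedarfen=23 Elkhorn=15 Hollowpine=21 → close Cedarfen (overflow 16)
  23÷3 = 7 each, +1 to first 2
Round 2: Briarlake=27 Elkhorn=23 Hollowpine=28 → close Hollowpine (overflow 19)
  28÷2 = 14 each, +1 to first 0
Round 3: Briarlake=41 Elkhorn=37 → close Briarlake (overflow 32)
  41÷1 = 41 each, +1 to first 0

Closure order: Cedarfen, Hollowpine, Briarlake
Last habitat: Elkhorn with 78 animals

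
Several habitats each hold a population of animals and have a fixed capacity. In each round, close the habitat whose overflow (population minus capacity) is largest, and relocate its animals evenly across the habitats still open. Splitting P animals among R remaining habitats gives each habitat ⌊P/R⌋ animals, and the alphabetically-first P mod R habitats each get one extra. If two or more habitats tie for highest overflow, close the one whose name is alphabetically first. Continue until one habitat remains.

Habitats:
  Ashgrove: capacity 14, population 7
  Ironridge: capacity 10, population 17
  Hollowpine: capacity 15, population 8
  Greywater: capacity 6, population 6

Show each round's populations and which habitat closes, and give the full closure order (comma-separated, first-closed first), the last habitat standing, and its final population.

Closure order: Ironridge, Greywater, Ashgrove
Last habitat: Hollowpine with 38 animals

Round 1: Ashgrove=7 Greywater=6 Hollowpine=8 Ironridge=17 → close Ironridge (overflow 7)
  17÷3 = 5 each, +1 to first 2
Round 2: Ashgrove=13 Greywater=12 Hollowpine=13 → close Greywater (overflow 6)
  12÷2 = 6 each, +1 to first 0
Round 3: Ashgrove=19 Hollowpine=19 → close Ashgrove (overflow 5)
  19÷1 = 19 each, +1 to first 0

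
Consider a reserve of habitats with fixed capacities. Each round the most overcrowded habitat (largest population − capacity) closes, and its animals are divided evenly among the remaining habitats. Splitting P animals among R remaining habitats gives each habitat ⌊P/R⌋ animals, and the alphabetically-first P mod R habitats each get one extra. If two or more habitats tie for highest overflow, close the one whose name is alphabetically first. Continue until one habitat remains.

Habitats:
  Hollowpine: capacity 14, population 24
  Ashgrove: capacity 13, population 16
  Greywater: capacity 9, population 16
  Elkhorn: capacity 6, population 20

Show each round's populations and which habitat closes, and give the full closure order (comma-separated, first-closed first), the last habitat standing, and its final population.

Round 1: Ashgrove=16 Elkhorn=20 Greywater=16 Hollowpine=24 → close Elkhorn (overflow 14)
  20÷3 = 6 each, +1 to first 2
Round 2: Ashgrove=23 Greywater=23 Hollowpine=30 → close Hollowpine (overflow 16)
  30÷2 = 15 each, +1 to first 0
Round 3: Ashgrove=38 Greywater=38 → close Greywater (overflow 29)
  38÷1 = 38 each, +1 to first 0

Closure order: Elkhorn, Hollowpine, Greywater
Last habitat: Ashgrove with 76 animals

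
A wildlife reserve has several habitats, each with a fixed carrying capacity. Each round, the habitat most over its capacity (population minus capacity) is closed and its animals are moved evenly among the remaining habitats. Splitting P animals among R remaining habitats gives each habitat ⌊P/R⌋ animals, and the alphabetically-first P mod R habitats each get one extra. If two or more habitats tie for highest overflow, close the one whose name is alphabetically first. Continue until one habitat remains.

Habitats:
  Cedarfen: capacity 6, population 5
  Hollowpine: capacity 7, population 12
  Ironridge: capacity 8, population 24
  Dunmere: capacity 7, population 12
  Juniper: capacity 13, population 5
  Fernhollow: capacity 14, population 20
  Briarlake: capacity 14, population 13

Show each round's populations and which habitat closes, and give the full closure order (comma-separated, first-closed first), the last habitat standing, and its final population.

Closure order: Ironridge, Fernhollow, Dunmere, Hollowpine, Briarlake, Cedarfen
Last habitat: Juniper with 91 animals

Round 1: Briarlake=13 Cedarfen=5 Dunmere=12 Fernhollow=20 Hollowpine=12 Ironridge=24 Juniper=5 → close Ironridge (overflow 16)
  24÷6 = 4 each, +1 to first 0
Round 2: Briarlake=17 Cedarfen=9 Dunmere=16 Fernhollow=24 Hollowpine=16 Juniper=9 → close Fernhollow (overflow 10)
  24÷5 = 4 each, +1 to first 4
Round 3: Briarlake=22 Cedarfen=14 Dunmere=21 Hollowpine=21 Juniper=13 → close Dunmere (overflow 14)
  21÷4 = 5 each, +1 to first 1
Round 4: Briarlake=28 Cedarfen=19 Hollowpine=26 Juniper=18 → close Hollowpine (overflow 19)
  26÷3 = 8 each, +1 to first 2
Round 5: Briarlake=37 Cedarfen=28 Juniper=26 → close Briarlake (overflow 23)
  37÷2 = 18 each, +1 to first 1
Round 6: Cedarfen=47 Juniper=44 → close Cedarfen (overflow 41)
  47÷1 = 47 each, +1 to first 0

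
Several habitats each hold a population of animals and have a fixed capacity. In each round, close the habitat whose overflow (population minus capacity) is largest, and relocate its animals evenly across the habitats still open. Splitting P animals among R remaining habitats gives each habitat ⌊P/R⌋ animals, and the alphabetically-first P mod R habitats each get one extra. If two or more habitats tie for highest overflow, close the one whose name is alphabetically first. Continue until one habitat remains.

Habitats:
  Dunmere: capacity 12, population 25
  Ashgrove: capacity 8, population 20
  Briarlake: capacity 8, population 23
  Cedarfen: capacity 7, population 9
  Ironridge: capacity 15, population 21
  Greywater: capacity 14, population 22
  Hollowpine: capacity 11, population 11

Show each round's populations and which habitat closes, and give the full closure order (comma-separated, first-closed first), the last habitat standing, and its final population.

Closure order: Briarlake, Dunmere, Ashgrove, Greywater, Cedarfen, Ironridge
Last habitat: Hollowpine with 131 animals

Round 1: Ashgrove=20 Briarlake=23 Cedarfen=9 Dunmere=25 Greywater=22 Hollowpine=11 Ironridge=21 → close Briarlake (overflow 15)
  23÷6 = 3 each, +1 to first 5
Round 2: Ashgrove=24 Cedarfen=13 Dunmere=29 Greywater=26 Hollowpine=15 Ironridge=24 → close Dunmere (overflow 17)
  29÷5 = 5 each, +1 to first 4
Round 3: Ashgrove=30 Cedarfen=19 Greywater=32 Hollowpine=21 Ironridge=29 → close Ashgrove (overflow 22)
  30÷4 = 7 each, +1 to first 2
Round 4: Cedarfen=27 Greywater=40 Hollowpine=28 Ironridge=36 → close Greywater (overflow 26)
  40÷3 = 13 each, +1 to first 1
Round 5: Cedarfen=41 Hollowpine=41 Ironridge=49 → close Cedarfen (overflow 34)
  41÷2 = 20 each, +1 to first 1
Round 6: Hollowpine=62 Ironridge=69 → close Ironridge (overflow 54)
  69÷1 = 69 each, +1 to first 0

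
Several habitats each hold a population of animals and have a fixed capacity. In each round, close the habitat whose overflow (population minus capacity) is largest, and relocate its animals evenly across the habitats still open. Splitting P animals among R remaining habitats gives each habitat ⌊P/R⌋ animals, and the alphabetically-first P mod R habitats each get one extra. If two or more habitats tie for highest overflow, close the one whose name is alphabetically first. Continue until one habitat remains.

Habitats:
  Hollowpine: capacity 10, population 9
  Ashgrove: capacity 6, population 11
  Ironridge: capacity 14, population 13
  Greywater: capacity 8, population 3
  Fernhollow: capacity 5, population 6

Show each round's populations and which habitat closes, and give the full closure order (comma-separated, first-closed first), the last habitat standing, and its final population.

Round 1: Ashgrove=11 Fernhollow=6 Greywater=3 Hollowpine=9 Ironridge=13 → close Ashgrove (overflow 5)
  11÷4 = 2 each, +1 to first 3
Round 2: Fernhollow=9 Greywater=6 Hollowpine=12 Ironridge=15 → close Fernhollow (overflow 4)
  9÷3 = 3 each, +1 to first 0
Round 3: Greywater=9 Hollowpine=15 Ironridge=18 → close Hollowpine (overflow 5)
  15÷2 = 7 each, +1 to first 1
Round 4: Greywater=17 Ironridge=25 → close Ironridge (overflow 11)
  25÷1 = 25 each, +1 to first 0

Closure order: Ashgrove, Fernhollow, Hollowpine, Ironridge
Last habitat: Greywater with 42 animals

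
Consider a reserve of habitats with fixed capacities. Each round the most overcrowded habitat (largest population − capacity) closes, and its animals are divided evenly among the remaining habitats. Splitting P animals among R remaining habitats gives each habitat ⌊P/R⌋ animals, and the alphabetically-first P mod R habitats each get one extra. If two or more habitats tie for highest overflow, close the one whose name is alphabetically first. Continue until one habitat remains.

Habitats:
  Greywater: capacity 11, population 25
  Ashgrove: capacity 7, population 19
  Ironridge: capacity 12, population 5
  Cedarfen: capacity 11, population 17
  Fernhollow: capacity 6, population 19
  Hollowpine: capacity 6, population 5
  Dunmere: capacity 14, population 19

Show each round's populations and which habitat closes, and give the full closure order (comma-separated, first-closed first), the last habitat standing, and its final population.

Closure order: Greywater, Ashgrove, Fernhollow, Cedarfen, Dunmere, Hollowpine
Last habitat: Ironridge with 109 animals

Round 1: Ashgrove=19 Cedarfen=17 Dunmere=19 Fernhollow=19 Greywater=25 Hollowpine=5 Ironridge=5 → close Greywater (overflow 14)
  25÷6 = 4 each, +1 to first 1
Round 2: Ashgrove=24 Cedarfen=21 Dunmere=23 Fernhollow=23 Hollowpine=9 Ironridge=9 → close Ashgrove (overflow 17)
  24÷5 = 4 each, +1 to first 4
Round 3: Cedarfen=26 Dunmere=28 Fernhollow=28 Hollowpine=14 Ironridge=13 → close Fernhollow (overflow 22)
  28÷4 = 7 each, +1 to first 0
Round 4: Cedarfen=33 Dunmere=35 Hollowpine=21 Ironridge=20 → close Cedarfen (overflow 22)
  33÷3 = 11 each, +1 to first 0
Round 5: Dunmere=46 Hollowpine=32 Ironridge=31 → close Dunmere (overflow 32)
  46÷2 = 23 each, +1 to first 0
Round 6: Hollowpine=55 Ironridge=54 → close Hollowpine (overflow 49)
  55÷1 = 55 each, +1 to first 0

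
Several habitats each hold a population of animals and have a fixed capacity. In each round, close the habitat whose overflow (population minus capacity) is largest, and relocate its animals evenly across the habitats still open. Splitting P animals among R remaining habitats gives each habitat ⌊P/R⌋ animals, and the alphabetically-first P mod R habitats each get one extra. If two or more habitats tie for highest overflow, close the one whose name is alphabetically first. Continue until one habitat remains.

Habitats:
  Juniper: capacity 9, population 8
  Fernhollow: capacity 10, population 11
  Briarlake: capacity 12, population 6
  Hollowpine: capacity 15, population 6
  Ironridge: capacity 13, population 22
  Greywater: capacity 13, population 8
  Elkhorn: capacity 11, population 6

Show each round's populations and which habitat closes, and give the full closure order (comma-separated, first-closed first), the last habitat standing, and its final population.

Closure order: Ironridge, Fernhollow, Juniper, Elkhorn, Briarlake, Greywater
Last habitat: Hollowpine with 67 animals

Round 1: Briarlake=6 Elkhorn=6 Fernhollow=11 Greywater=8 Hollowpine=6 Ironridge=22 Juniper=8 → close Ironridge (overflow 9)
  22÷6 = 3 each, +1 to first 4
Round 2: Briarlake=10 Elkhorn=10 Fernhollow=15 Greywater=12 Hollowpine=9 Juniper=11 → close Fernhollow (overflow 5)
  15÷5 = 3 each, +1 to first 0
Round 3: Briarlake=13 Elkhorn=13 Greywater=15 Hollowpine=12 Juniper=14 → close Juniper (overflow 5)
  14÷4 = 3 each, +1 to first 2
Round 4: Briarlake=17 Elkhorn=17 Greywater=18 Hollowpine=15 → close Elkhorn (overflow 6)
  17÷3 = 5 each, +1 to first 2
Round 5: Briarlake=23 Greywater=24 Hollowpine=20 → close Briarlake (overflow 11)
  23÷2 = 11 each, +1 to first 1
Round 6: Greywater=36 Hollowpine=31 → close Greywater (overflow 23)
  36÷1 = 36 each, +1 to first 0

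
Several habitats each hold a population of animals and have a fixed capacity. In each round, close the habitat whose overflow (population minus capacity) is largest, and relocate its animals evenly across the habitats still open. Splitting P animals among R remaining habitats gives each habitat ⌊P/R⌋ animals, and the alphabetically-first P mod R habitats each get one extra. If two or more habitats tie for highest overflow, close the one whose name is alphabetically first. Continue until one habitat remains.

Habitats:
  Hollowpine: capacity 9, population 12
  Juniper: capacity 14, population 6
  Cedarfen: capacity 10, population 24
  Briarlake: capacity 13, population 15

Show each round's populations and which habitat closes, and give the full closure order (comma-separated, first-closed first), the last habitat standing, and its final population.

Round 1: Briarlake=15 Cedarfen=24 Hollowpine=12 Juniper=6 → close Cedarfen (overflow 14)
  24÷3 = 8 each, +1 to first 0
Round 2: Briarlake=23 Hollowpine=20 Juniper=14 → close Hollowpine (overflow 11)
  20÷2 = 10 each, +1 to first 0
Round 3: Briarlake=33 Juniper=24 → close Briarlake (overflow 20)
  33÷1 = 33 each, +1 to first 0

Closure order: Cedarfen, Hollowpine, Briarlake
Last habitat: Juniper with 57 animals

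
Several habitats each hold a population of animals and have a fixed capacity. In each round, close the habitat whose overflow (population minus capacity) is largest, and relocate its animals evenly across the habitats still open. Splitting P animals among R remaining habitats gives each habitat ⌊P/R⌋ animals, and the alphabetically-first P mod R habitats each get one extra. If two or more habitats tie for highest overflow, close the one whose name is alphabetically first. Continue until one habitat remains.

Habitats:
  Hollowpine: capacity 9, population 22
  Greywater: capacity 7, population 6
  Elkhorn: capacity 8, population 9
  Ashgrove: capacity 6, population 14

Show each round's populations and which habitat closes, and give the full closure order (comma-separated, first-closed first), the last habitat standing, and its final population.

Closure order: Hollowpine, Ashgrove, Elkhorn
Last habitat: Greywater with 51 animals

Round 1: Ashgrove=14 Elkhorn=9 Greywater=6 Hollowpine=22 → close Hollowpine (overflow 13)
  22÷3 = 7 each, +1 to first 1
Round 2: Ashgrove=22 Elkhorn=16 Greywater=13 → close Ashgrove (overflow 16)
  22÷2 = 11 each, +1 to first 0
Round 3: Elkhorn=27 Greywater=24 → close Elkhorn (overflow 19)
  27÷1 = 27 each, +1 to first 0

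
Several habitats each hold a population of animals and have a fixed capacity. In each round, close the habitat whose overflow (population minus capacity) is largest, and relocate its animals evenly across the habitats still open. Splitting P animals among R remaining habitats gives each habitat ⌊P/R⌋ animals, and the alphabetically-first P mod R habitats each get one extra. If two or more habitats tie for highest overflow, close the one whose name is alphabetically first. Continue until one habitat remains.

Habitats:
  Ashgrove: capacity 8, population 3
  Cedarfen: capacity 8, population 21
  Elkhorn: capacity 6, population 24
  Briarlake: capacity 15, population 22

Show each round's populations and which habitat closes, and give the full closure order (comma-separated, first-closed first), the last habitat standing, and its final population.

Round 1: Ashgrove=3 Briarlake=22 Cedarfen=21 Elkhorn=24 → close Elkhorn (overflow 18)
  24÷3 = 8 each, +1 to first 0
Round 2: Ashgrove=11 Briarlake=30 Cedarfen=29 → close Cedarfen (overflow 21)
  29÷2 = 14 each, +1 to first 1
Round 3: Ashgrove=26 Briarlake=44 → close Briarlake (overflow 29)
  44÷1 = 44 each, +1 to first 0

Closure order: Elkhorn, Cedarfen, Briarlake
Last habitat: Ashgrove with 70 animals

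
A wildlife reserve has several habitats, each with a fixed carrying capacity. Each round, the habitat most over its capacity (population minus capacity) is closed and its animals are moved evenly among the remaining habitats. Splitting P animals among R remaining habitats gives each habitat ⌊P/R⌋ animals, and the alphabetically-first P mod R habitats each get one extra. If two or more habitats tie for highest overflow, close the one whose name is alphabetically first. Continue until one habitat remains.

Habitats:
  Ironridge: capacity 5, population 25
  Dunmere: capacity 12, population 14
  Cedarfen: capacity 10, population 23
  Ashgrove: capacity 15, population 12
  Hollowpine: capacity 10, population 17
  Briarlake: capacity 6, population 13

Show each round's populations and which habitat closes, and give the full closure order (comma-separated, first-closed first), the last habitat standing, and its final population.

Round 1: Ashgrove=12 Briarlake=13 Cedarfen=23 Dunmere=14 Hollowpine=17 Ironridge=25 → close Ironridge (overflow 20)
  25÷5 = 5 each, +1 to first 0
Round 2: Ashgrove=17 Briarlake=18 Cedarfen=28 Dunmere=19 Hollowpine=22 → close Cedarfen (overflow 18)
  28÷4 = 7 each, +1 to first 0
Round 3: Ashgrove=24 Briarlake=25 Dunmere=26 Hollowpine=29 → close Briarlake (overflow 19)
  25÷3 = 8 each, +1 to first 1
Round 4: Ashgrove=33 Dunmere=34 Hollowpine=37 → close Hollowpine (overflow 27)
  37÷2 = 18 each, +1 to first 1
Round 5: Ashgrove=52 Dunmere=52 → close Dunmere (overflow 40)
  52÷1 = 52 each, +1 to first 0

Closure order: Ironridge, Cedarfen, Briarlake, Hollowpine, Dunmere
Last habitat: Ashgrove with 104 animals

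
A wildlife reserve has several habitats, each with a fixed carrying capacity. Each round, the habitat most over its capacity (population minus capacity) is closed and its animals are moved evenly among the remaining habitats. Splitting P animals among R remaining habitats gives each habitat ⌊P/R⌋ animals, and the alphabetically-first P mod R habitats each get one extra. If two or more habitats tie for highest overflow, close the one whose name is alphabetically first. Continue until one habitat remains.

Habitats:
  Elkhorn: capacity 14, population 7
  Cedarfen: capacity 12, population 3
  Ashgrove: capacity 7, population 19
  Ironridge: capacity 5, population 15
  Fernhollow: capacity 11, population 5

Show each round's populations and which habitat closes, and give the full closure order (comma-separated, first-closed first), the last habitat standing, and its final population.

Round 1: Ashgrove=19 Cedarfen=3 Elkhorn=7 Fernhollow=5 Ironridge=15 → close Ashgrove (overflow 12)
  19÷4 = 4 each, +1 to first 3
Round 2: Cedarfen=8 Elkhorn=12 Fernhollow=10 Ironridge=19 → close Ironridge (overflow 14)
  19÷3 = 6 each, +1 to first 1
Round 3: Cedarfen=15 Elkhorn=18 Fernhollow=16 → close Fernhollow (overflow 5)
  16÷2 = 8 each, +1 to first 0
Round 4: Cedarfen=23 Elkhorn=26 → close Elkhorn (overflow 12)
  26÷1 = 26 each, +1 to first 0

Closure order: Ashgrove, Ironridge, Fernhollow, Elkhorn
Last habitat: Cedarfen with 49 animals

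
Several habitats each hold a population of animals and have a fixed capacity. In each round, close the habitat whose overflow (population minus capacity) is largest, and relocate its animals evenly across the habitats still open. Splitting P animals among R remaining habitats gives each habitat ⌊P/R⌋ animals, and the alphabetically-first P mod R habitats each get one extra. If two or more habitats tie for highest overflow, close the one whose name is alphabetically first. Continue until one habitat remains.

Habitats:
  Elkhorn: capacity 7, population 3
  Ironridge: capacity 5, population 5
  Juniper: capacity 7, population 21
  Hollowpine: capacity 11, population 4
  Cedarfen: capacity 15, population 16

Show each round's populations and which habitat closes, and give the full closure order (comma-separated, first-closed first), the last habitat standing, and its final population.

Closure order: Juniper, Cedarfen, Ironridge, Elkhorn
Last habitat: Hollowpine with 49 animals

Round 1: Cedarfen=16 Elkhorn=3 Hollowpine=4 Ironridge=5 Juniper=21 → close Juniper (overflow 14)
  21÷4 = 5 each, +1 to first 1
Round 2: Cedarfen=22 Elkhorn=8 Hollowpine=9 Ironridge=10 → close Cedarfen (overflow 7)
  22÷3 = 7 each, +1 to first 1
Round 3: Elkhorn=16 Hollowpine=16 Ironridge=17 → close Ironridge (overflow 12)
  17÷2 = 8 each, +1 to first 1
Round 4: Elkhorn=25 Hollowpine=24 → close Elkhorn (overflow 18)
  25÷1 = 25 each, +1 to first 0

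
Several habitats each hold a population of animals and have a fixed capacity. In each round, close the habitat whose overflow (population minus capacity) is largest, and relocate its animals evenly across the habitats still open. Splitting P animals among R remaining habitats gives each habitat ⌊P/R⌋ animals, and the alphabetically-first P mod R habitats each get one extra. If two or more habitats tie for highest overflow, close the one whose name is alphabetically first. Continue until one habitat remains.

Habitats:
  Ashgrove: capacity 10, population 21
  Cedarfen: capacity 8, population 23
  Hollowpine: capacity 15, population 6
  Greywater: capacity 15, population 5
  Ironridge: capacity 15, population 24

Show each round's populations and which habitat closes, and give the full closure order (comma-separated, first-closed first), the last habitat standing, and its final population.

Closure order: Cedarfen, Ashgrove, Ironridge, Hollowpine
Last habitat: Greywater with 79 animals

Round 1: Ashgrove=21 Cedarfen=23 Greywater=5 Hollowpine=6 Ironridge=24 → close Cedarfen (overflow 15)
  23÷4 = 5 each, +1 to first 3
Round 2: Ashgrove=27 Greywater=11 Hollowpine=12 Ironridge=29 → close Ashgrove (overflow 17)
  27÷3 = 9 each, +1 to first 0
Round 3: Greywater=20 Hollowpine=21 Ironridge=38 → close Ironridge (overflow 23)
  38÷2 = 19 each, +1 to first 0
Round 4: Greywater=39 Hollowpine=40 → close Hollowpine (overflow 25)
  40÷1 = 40 each, +1 to first 0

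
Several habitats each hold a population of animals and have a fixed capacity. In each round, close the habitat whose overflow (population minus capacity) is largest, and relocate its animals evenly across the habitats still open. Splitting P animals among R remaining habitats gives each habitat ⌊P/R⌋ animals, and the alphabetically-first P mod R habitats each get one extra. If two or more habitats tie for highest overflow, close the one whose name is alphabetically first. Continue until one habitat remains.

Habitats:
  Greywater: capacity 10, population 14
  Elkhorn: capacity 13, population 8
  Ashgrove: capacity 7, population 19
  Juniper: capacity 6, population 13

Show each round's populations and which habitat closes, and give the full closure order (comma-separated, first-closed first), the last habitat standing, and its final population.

Round 1: Ashgrove=19 Elkhorn=8 Greywater=14 Juniper=13 → close Ashgrove (overflow 12)
  19÷3 = 6 each, +1 to first 1
Round 2: Elkhorn=15 Greywater=20 Juniper=19 → close Juniper (overflow 13)
  19÷2 = 9 each, +1 to first 1
Round 3: Elkhorn=25 Greywater=29 → close Greywater (overflow 19)
  29÷1 = 29 each, +1 to first 0

Closure order: Ashgrove, Juniper, Greywater
Last habitat: Elkhorn with 54 animals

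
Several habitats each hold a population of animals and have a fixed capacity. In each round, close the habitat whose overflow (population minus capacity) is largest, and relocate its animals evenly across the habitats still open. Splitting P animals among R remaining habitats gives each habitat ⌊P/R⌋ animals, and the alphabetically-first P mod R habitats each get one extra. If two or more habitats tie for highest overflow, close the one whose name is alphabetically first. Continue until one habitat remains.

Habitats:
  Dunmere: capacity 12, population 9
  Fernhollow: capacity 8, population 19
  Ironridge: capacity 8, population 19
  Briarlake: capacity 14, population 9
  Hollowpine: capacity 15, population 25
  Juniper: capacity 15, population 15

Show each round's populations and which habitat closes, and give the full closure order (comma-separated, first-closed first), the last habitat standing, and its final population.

Round 1: Briarlake=9 Dunmere=9 Fernhollow=19 Hollowpine=25 Ironridge=19 Juniper=15 → close Fernhollow (overflow 11)
  19÷5 = 3 each, +1 to first 4
Round 2: Briarlake=13 Dunmere=13 Hollowpine=29 Ironridge=23 Juniper=18 → close Ironridge (overflow 15)
  23÷4 = 5 each, +1 to first 3
Round 3: Briarlake=19 Dunmere=19 Hollowpine=35 Juniper=23 → close Hollowpine (overflow 20)
  35÷3 = 11 each, +1 to first 2
Round 4: Briarlake=31 Dunmere=31 Juniper=34 → close Dunmere (overflow 19)
  31÷2 = 15 each, +1 to first 1
Round 5: Briarlake=47 Juniper=49 → close Juniper (overflow 34)
  49÷1 = 49 each, +1 to first 0

Closure order: Fernhollow, Ironridge, Hollowpine, Dunmere, Juniper
Last habitat: Briarlake with 96 animals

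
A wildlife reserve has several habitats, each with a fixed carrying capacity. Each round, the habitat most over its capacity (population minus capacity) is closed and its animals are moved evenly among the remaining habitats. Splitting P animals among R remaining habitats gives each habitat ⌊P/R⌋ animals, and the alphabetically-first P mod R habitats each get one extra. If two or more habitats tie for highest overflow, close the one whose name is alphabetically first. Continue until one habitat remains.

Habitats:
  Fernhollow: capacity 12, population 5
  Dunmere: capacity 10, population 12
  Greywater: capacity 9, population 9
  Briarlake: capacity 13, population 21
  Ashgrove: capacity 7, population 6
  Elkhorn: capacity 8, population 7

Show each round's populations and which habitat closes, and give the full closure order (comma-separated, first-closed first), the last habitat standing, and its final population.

Round 1: Ashgrove=6 Briarlake=21 Dunmere=12 Elkhorn=7 Fernhollow=5 Greywater=9 → close Briarlake (overflow 8)
  21÷5 = 4 each, +1 to first 1
Round 2: Ashgrove=11 Dunmere=16 Elkhorn=11 Fernhollow=9 Greywater=13 → close Dunmere (overflow 6)
  16÷4 = 4 each, +1 to first 0
Round 3: Ashgrove=15 Elkhorn=15 Fernhollow=13 Greywater=17 → close Ashgrove (overflow 8)
  15÷3 = 5 each, +1 to first 0
Round 4: Elkhorn=20 Fernhollow=18 Greywater=22 → close Greywater (overflow 13)
  22÷2 = 11 each, +1 to first 0
Round 5: Elkhorn=31 Fernhollow=29 → close Elkhorn (overflow 23)
  31÷1 = 31 each, +1 to first 0

Closure order: Briarlake, Dunmere, Ashgrove, Greywater, Elkhorn
Last habitat: Fernhollow with 60 animals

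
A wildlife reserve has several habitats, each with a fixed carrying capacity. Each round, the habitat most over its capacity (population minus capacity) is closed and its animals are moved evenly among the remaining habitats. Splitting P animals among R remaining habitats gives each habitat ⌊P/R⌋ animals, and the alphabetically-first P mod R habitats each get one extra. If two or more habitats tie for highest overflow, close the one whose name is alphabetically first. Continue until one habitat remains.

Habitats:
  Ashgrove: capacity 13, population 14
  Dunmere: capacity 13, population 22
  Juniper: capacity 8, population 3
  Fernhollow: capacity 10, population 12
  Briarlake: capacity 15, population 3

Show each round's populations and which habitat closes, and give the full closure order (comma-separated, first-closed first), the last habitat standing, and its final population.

Round 1: Ashgrove=14 Briarlake=3 Dunmere=22 Fernhollow=12 Juniper=3 → close Dunmere (overflow 9)
  22÷4 = 5 each, +1 to first 2
Round 2: Ashgrove=20 Briarlake=9 Fernhollow=17 Juniper=8 → close Ashgrove (overflow 7)
  20÷3 = 6 each, +1 to first 2
Round 3: Briarlake=16 Fernhollow=24 Juniper=14 → close Fernhollow (overflow 14)
  24÷2 = 12 each, +1 to first 0
Round 4: Briarlake=28 Juniper=26 → close Juniper (overflow 18)
  26÷1 = 26 each, +1 to first 0

Closure order: Dunmere, Ashgrove, Fernhollow, Juniper
Last habitat: Briarlake with 54 animals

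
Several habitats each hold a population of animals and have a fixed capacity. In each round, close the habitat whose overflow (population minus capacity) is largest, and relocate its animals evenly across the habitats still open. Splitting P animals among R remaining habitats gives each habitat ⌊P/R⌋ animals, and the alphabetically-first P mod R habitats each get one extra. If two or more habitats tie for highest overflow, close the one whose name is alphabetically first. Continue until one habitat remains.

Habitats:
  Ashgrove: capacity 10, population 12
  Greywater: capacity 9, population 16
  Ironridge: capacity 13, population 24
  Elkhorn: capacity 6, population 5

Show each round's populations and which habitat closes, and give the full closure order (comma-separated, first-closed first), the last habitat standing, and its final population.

Round 1: Ashgrove=12 Elkhorn=5 Greywater=16 Ironridge=24 → close Ironridge (overflow 11)
  24÷3 = 8 each, +1 to first 0
Round 2: Ashgrove=20 Elkhorn=13 Greywater=24 → close Greywater (overflow 15)
  24÷2 = 12 each, +1 to first 0
Round 3: Ashgrove=32 Elkhorn=25 → close Ashgrove (overflow 22)
  32÷1 = 32 each, +1 to first 0

Closure order: Ironridge, Greywater, Ashgrove
Last habitat: Elkhorn with 57 animals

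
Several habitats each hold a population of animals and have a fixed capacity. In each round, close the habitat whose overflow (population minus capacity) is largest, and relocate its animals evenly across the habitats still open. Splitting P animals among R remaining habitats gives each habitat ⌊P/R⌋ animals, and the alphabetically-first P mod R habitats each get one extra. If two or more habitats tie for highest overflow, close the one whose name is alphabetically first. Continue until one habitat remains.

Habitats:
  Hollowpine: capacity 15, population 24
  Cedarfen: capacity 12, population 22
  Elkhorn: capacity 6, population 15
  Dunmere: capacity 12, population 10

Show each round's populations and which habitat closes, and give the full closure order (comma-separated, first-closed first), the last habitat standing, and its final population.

Closure order: Cedarfen, Elkhorn, Hollowpine
Last habitat: Dunmere with 71 animals

Round 1: Cedarfen=22 Dunmere=10 Elkhorn=15 Hollowpine=24 → close Cedarfen (overflow 10)
  22÷3 = 7 each, +1 to first 1
Round 2: Dunmere=18 Elkhorn=22 Hollowpine=31 → close Elkhorn (overflow 16)
  22÷2 = 11 each, +1 to first 0
Round 3: Dunmere=29 Hollowpine=42 → close Hollowpine (overflow 27)
  42÷1 = 42 each, +1 to first 0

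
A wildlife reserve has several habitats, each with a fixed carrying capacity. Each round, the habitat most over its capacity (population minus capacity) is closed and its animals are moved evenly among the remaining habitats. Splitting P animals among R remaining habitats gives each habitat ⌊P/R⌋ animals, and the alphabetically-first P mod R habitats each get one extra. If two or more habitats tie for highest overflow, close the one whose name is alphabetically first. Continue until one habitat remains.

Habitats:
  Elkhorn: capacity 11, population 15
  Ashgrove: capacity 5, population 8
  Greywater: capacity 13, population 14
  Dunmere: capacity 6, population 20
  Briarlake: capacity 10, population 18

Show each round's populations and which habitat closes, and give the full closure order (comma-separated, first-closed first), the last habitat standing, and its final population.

Round 1: Ashgrove=8 Briarlake=18 Dunmere=20 Elkhorn=15 Greywater=14 → close Dunmere (overflow 14)
  20÷4 = 5 each, +1 to first 0
Round 2: Ashgrove=13 Briarlake=23 Elkhorn=20 Greywater=19 → close Briarlake (overflow 13)
  23÷3 = 7 each, +1 to first 2
Round 3: Ashgrove=21 Elkhorn=28 Greywater=26 → close Elkhorn (overflow 17)
  28÷2 = 14 each, +1 to first 0
Round 4: Ashgrove=35 Greywater=40 → close Ashgrove (overflow 30)
  35÷1 = 35 each, +1 to first 0

Closure order: Dunmere, Briarlake, Elkhorn, Ashgrove
Last habitat: Greywater with 75 animals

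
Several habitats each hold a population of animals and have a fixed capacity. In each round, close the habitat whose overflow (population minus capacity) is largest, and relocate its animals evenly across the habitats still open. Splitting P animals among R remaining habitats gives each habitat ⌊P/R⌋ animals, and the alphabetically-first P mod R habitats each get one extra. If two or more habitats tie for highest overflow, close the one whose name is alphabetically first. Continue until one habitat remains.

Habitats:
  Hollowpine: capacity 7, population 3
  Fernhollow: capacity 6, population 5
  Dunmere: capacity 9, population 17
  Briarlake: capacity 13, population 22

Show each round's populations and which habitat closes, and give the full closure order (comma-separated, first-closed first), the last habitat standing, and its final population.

Closure order: Briarlake, Dunmere, Fernhollow
Last habitat: Hollowpine with 47 animals

Round 1: Briarlake=22 Dunmere=17 Fernhollow=5 Hollowpine=3 → close Briarlake (overflow 9)
  22÷3 = 7 each, +1 to first 1
Round 2: Dunmere=25 Fernhollow=12 Hollowpine=10 → close Dunmere (overflow 16)
  25÷2 = 12 each, +1 to first 1
Round 3: Fernhollow=25 Hollowpine=22 → close Fernhollow (overflow 19)
  25÷1 = 25 each, +1 to first 0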